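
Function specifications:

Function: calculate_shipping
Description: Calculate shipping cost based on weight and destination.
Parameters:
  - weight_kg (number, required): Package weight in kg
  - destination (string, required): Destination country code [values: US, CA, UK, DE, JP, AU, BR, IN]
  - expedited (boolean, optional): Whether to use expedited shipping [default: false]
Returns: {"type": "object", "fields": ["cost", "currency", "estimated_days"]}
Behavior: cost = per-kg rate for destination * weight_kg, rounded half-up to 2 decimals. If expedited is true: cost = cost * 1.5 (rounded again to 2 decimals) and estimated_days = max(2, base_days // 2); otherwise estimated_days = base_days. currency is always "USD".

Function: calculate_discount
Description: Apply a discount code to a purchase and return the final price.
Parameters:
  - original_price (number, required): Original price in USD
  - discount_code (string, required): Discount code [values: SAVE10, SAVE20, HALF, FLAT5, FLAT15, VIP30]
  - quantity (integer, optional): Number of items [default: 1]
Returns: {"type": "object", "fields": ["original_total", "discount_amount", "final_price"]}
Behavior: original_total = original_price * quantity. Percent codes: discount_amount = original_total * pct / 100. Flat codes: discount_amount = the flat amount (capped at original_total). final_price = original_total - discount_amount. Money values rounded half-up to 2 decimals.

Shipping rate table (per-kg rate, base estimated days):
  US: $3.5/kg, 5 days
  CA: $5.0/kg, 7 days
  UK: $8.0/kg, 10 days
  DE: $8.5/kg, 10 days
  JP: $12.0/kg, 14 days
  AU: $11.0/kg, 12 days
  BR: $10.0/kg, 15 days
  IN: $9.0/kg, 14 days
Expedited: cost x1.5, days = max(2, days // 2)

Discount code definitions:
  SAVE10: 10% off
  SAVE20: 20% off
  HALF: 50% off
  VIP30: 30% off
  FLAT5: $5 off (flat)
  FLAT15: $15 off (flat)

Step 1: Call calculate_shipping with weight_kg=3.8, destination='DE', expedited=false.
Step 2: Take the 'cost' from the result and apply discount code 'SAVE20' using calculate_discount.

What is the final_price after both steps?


Step 1: calculate_shipping(weight_kg=3.8, destination=DE, expedited=false)
  Rate for DE: $8.5/kg, base 10 days
  cost = 8.5 * 3.8 = 32.3 -> 32.30
  expedited not set/false: estimated_days = 10
  -> cost = 32.30 USD
Step 2: calculate_discount(original_price=32.3, discount_code=SAVE20, quantity=1)
  original_total = 32.3 * 1 = 32.30
  SAVE20 = 20% off: discount_amount = 32.30 * 20/100 = 6.46 -> 6.46
  final_price = 32.30 - 6.46 = 25.84
  -> final_price = 25.84
$25.84


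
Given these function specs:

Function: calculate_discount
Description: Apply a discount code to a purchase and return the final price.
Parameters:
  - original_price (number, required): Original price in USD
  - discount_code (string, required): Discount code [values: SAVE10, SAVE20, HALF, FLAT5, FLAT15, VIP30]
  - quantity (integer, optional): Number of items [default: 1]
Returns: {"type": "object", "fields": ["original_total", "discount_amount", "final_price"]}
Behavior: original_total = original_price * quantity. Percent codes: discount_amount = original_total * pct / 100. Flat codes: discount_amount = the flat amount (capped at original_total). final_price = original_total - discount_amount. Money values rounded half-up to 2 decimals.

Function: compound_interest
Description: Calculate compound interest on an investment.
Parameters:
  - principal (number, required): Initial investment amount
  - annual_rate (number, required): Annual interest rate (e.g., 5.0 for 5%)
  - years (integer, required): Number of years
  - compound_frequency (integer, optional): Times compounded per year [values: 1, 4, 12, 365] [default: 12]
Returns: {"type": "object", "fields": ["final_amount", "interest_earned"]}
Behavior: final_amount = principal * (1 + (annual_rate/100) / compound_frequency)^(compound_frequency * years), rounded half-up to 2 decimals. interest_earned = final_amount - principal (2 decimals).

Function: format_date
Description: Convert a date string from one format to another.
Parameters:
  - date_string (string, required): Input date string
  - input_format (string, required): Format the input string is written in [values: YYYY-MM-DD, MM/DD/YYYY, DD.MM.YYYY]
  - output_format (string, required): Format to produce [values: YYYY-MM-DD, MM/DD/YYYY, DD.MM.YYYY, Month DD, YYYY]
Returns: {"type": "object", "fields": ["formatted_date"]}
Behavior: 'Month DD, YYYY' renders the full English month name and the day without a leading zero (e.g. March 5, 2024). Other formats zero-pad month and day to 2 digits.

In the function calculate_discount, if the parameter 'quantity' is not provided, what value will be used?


The calculate_discount spec declares:
  - quantity (integer, optional): Number of items [default: 1]
Default:
1


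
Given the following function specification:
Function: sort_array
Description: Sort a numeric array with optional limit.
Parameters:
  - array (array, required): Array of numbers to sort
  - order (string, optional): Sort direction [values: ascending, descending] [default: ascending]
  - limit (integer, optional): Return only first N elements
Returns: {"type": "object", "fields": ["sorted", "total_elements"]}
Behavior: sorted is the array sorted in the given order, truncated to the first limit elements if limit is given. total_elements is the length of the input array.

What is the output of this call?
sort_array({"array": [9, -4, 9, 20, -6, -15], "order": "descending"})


sorted descending: [20, 9, 9, -4, -6, -15]
total_elements = len(input) = 6
Output:
{"sorted": [20, 9, 9, -4, -6, -15], "total_elements": 6}


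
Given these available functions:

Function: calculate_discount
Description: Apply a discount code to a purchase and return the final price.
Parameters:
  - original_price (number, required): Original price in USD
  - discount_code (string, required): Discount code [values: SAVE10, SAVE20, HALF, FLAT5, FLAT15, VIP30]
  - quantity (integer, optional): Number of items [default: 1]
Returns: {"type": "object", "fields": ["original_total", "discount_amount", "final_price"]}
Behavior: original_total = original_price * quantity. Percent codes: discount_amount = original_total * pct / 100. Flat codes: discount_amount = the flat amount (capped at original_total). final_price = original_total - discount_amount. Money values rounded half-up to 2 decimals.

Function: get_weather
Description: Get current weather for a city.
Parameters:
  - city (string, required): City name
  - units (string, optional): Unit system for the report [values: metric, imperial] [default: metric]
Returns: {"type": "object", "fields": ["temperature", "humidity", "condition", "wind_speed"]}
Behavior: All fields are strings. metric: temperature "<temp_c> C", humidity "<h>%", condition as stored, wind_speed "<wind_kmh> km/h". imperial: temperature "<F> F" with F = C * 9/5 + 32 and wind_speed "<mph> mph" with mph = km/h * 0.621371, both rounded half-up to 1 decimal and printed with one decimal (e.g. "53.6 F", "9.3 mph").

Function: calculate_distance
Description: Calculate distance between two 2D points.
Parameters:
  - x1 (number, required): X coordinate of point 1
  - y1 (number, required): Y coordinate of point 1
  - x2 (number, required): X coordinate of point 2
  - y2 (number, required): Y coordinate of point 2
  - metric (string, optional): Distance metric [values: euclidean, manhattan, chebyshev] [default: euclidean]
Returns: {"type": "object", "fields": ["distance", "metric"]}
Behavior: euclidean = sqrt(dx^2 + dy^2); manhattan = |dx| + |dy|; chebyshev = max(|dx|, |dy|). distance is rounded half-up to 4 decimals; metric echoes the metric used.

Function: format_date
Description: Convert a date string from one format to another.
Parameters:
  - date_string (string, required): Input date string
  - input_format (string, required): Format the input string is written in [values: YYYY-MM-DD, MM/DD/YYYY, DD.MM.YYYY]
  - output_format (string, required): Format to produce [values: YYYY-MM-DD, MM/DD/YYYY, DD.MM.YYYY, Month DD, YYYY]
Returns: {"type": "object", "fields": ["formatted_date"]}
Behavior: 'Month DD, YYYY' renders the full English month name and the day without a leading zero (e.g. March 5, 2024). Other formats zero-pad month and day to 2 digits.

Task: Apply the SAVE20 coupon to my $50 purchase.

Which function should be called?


The task needs a function whose description is: Apply a discount code to a purchase and return the final price.
calculate_discount


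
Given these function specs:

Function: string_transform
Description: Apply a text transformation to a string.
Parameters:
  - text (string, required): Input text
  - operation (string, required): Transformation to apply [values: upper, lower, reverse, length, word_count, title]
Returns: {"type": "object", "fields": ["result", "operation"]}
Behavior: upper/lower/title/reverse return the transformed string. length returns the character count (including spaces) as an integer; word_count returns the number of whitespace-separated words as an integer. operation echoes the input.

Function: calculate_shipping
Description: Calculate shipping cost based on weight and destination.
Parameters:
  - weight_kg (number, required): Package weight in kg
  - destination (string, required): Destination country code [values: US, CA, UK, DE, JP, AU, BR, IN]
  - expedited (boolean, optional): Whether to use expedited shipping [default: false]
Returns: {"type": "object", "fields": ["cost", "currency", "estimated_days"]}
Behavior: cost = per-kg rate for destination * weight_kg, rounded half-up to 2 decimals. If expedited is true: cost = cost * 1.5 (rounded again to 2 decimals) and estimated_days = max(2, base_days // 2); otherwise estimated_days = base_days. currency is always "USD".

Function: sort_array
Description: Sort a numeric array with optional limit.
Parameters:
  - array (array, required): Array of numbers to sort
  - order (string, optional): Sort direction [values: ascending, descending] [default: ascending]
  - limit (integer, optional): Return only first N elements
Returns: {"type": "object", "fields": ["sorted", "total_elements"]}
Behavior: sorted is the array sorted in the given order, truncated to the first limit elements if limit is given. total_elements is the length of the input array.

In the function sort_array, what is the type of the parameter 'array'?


The sort_array spec declares:
  - array (array, required): Array of numbers to sort
Type:
array


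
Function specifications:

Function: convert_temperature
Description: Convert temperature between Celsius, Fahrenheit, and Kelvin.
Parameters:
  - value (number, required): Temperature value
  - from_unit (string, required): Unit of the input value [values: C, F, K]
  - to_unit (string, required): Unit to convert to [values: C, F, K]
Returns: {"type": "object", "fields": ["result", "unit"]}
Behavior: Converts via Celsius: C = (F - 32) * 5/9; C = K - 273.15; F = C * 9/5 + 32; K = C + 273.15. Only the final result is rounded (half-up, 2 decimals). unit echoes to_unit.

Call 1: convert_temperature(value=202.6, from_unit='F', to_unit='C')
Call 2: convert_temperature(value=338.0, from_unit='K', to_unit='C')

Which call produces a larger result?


Call 1:
  To C: (202.6 - 32) * 5/9 = 94.777778
  Target is C: 94.777778
  Round to 2 decimals: 94.78
  -> 94.78 C
Call 2:
  To C: 338 - 273.15 = 64.85
  Target is C: 64.85
  Round to 2 decimals: 64.85
  -> 64.85 C
Call 1 (94.78 C)


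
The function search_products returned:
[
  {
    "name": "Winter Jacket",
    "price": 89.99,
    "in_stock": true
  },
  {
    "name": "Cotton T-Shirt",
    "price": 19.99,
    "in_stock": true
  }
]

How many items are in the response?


Items: Winter Jacket, Cotton T-Shirt
2


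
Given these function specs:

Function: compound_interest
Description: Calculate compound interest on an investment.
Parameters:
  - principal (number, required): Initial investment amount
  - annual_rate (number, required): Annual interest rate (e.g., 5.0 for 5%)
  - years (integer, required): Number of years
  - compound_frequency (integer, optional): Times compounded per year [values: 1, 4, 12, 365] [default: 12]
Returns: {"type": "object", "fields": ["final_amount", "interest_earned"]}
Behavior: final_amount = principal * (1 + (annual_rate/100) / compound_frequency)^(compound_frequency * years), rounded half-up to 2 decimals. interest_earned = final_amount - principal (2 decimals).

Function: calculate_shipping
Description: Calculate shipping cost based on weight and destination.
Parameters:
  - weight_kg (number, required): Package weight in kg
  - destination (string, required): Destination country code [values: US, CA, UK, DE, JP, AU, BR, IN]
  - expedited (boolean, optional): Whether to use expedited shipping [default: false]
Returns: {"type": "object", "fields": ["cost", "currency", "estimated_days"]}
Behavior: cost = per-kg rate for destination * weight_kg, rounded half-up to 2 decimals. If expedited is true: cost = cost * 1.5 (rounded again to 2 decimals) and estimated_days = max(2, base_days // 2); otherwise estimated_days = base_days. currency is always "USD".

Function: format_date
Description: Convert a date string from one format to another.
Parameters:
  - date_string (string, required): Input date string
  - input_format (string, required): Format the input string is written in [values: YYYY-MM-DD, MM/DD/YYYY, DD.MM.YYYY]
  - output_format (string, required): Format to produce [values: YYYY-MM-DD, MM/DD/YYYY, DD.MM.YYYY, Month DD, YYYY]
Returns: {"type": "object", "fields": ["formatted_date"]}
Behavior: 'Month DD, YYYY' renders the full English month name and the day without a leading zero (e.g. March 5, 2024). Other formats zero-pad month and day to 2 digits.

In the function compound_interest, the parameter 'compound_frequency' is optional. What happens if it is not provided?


The compound_interest spec declares:
  - compound_frequency (integer, optional): Times compounded per year [values: 1, 4, 12, 365] [default: 12]
It defaults to 12


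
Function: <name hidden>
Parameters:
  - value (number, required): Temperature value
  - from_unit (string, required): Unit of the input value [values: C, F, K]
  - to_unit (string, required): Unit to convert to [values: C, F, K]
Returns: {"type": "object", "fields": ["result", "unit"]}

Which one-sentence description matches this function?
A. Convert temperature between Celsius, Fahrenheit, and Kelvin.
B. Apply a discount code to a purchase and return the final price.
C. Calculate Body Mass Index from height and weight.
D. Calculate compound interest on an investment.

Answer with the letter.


Parameters value, from_unit, to_unit and return ["result", "unit"] fit: Convert temperature between Celsius, Fahrenheit, and Kelvin.
A


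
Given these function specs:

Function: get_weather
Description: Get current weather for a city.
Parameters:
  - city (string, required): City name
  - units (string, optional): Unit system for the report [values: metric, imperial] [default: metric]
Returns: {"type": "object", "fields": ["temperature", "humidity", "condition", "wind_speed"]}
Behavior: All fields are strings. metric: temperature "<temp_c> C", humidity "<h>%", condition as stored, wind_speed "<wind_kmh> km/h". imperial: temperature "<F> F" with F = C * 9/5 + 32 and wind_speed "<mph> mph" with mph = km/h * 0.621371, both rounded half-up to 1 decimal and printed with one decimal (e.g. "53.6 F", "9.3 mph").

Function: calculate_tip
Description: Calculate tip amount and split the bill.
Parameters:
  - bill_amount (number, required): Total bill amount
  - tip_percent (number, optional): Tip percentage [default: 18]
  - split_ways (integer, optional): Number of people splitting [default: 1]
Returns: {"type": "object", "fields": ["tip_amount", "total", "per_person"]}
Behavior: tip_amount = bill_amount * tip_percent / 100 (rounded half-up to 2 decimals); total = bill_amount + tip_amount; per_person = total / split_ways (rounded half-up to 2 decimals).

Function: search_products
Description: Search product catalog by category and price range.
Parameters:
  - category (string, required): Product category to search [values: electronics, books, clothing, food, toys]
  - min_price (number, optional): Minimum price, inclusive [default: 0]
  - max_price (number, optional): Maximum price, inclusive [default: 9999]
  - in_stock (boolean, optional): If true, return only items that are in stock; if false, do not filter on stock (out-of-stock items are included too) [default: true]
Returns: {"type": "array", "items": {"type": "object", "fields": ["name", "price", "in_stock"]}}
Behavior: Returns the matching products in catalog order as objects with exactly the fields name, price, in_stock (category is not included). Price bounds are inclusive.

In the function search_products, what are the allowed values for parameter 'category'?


The search_products spec declares:
  - category (string, required): Product category to search [values: electronics, books, clothing, food, toys]
Allowed values:
electronics, books, clothing, food, toys


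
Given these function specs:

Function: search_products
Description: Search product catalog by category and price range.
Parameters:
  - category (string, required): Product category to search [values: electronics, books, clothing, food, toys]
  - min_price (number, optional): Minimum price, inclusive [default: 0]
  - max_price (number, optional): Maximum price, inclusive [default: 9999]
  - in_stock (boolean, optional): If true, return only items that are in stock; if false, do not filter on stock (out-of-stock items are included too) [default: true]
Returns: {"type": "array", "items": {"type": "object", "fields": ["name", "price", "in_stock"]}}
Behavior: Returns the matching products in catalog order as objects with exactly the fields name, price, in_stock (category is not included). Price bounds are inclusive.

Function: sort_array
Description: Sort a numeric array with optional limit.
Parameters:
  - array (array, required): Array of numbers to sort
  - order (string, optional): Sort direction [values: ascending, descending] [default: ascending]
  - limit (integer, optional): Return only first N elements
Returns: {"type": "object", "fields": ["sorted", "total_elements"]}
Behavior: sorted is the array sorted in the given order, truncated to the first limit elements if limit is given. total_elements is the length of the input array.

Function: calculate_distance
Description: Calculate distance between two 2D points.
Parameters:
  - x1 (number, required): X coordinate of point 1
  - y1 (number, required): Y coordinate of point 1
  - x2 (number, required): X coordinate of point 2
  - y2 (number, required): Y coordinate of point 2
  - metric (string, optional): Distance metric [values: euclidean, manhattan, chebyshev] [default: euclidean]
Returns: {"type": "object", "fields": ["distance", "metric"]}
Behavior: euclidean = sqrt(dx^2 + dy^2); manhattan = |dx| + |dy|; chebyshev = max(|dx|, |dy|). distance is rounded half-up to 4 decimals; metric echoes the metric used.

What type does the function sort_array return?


The sort_array spec declares Returns: {"type": "object", "fields": ["sorted", "total_elements"]}
Type:
object


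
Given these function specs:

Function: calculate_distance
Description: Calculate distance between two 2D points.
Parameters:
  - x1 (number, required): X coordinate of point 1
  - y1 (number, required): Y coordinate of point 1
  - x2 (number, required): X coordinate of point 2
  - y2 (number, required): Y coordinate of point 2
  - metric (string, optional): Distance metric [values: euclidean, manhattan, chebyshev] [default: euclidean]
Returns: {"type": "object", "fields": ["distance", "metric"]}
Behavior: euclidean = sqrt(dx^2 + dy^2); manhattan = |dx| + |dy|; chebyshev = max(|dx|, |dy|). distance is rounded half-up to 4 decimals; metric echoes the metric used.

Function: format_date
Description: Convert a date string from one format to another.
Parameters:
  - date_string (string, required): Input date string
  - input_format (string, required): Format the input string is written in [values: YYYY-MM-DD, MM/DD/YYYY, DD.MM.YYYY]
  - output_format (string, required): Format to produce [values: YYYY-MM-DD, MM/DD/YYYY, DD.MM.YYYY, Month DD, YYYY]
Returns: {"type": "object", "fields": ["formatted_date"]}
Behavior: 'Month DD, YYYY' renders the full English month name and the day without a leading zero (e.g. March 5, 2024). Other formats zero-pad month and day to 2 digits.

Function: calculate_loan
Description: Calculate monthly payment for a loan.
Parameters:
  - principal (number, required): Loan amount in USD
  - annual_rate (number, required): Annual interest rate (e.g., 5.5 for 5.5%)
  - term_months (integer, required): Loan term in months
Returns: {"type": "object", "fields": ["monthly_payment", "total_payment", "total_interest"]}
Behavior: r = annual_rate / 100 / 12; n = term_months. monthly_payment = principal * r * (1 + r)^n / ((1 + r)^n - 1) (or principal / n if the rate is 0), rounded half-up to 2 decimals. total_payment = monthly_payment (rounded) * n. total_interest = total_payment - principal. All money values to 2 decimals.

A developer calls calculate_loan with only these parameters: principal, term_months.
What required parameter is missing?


Required parameters: principal, annual_rate, term_months
Provided: principal, term_months
Missing: annual_rate
annual_rate


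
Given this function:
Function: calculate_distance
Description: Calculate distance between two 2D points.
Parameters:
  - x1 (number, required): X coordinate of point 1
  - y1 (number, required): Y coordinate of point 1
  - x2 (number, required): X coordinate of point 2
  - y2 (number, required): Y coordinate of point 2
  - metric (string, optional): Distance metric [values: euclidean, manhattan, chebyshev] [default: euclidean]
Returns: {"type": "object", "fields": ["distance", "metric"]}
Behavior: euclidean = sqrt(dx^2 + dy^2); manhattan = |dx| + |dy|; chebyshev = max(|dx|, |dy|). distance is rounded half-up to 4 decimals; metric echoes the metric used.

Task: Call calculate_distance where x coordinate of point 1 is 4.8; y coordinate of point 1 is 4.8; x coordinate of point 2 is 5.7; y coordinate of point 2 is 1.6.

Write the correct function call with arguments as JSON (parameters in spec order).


Mapping each described value to its parameter name:
  'X coordinate of point 1' -> x1 = 4.8
  'Y coordinate of point 1' -> y1 = 4.8
  'X coordinate of point 2' -> x2 = 5.7
  'Y coordinate of point 2' -> y2 = 1.6
calculate_distance({"x1": 4.8, "y1": 4.8, "x2": 5.7, "y2": 1.6})


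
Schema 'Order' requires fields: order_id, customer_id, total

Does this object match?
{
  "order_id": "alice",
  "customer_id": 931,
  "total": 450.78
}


Checking required fields... All present.
Valid - all required fields present


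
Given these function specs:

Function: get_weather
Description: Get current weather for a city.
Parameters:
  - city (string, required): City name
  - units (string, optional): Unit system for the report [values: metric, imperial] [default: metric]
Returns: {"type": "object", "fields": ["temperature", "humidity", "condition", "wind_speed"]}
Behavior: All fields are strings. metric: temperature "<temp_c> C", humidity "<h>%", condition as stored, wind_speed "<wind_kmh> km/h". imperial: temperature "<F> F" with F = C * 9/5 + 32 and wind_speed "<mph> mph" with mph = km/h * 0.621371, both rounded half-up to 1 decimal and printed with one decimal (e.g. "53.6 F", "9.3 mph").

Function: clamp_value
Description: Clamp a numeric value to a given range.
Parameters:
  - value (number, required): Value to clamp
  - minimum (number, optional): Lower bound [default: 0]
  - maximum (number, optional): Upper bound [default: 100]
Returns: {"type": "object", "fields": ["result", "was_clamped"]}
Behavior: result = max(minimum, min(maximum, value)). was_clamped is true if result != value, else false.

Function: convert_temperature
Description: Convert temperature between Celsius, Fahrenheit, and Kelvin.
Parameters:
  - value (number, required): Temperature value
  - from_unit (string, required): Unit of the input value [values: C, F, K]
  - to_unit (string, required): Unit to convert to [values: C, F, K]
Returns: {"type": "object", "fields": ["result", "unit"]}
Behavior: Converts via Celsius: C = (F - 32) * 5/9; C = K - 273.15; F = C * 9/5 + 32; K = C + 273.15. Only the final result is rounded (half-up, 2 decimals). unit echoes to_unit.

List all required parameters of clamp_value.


Parameters of clamp_value and their required/optional flag:
  value: required
  minimum: optional
  maximum: optional
value


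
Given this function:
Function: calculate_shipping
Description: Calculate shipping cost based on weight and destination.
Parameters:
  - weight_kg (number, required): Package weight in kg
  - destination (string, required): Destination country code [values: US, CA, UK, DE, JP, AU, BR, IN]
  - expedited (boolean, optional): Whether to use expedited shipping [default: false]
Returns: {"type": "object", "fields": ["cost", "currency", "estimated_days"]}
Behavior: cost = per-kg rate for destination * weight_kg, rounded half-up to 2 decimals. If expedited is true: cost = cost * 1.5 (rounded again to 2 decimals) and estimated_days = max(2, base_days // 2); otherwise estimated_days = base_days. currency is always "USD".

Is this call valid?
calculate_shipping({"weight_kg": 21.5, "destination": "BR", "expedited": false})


Checking all required parameters present and types match... All valid.
Valid


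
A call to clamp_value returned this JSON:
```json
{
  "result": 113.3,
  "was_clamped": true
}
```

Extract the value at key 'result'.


113.3


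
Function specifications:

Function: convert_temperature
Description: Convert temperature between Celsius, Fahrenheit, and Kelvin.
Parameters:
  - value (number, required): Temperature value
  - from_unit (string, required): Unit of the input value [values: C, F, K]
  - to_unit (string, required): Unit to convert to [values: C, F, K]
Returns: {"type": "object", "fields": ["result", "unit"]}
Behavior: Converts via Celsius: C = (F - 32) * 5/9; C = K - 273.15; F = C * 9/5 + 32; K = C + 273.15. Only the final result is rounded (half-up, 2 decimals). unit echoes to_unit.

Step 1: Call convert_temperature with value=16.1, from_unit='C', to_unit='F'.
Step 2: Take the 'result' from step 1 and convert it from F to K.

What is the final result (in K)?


Step 1: convert_temperature(value=16.1, from_unit=C, to_unit=F)
  Input already in C: 16.1
  To F: 16.1 * 9/5 + 32 = 60.98
  Round to 2 decimals: 60.98
  -> result = 60.98 F
Step 2: convert_temperature(value=60.98, from_unit=F, to_unit=K)
  To C: (60.98 - 32) * 5/9 = 16.1
  To K: 16.1 + 273.15 = 289.25
  Round to 2 decimals: 289.25
  -> result = 289.25 K
289.25 K


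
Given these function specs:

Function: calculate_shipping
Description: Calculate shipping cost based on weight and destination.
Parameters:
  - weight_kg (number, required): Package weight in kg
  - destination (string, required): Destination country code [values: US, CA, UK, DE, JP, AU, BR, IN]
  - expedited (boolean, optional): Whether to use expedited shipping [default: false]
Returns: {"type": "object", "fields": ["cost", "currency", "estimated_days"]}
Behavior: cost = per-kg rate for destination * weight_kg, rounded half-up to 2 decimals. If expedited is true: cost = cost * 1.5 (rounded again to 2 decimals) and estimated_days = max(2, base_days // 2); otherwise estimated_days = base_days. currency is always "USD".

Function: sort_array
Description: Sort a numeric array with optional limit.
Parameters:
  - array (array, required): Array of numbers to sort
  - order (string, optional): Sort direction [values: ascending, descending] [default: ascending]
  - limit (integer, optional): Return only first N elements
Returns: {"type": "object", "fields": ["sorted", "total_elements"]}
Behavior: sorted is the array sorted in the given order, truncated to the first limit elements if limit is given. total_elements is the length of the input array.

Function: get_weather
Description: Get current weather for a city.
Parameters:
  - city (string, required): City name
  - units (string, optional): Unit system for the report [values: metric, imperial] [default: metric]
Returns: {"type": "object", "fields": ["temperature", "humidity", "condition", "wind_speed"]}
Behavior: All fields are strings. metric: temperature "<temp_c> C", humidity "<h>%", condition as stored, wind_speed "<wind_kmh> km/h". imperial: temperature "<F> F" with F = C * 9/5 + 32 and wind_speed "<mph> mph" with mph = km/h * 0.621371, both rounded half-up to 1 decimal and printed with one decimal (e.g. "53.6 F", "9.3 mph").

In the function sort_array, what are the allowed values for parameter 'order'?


The sort_array spec declares:
  - order (string, optional): Sort direction [values: ascending, descending] [default: ascending]
Allowed values:
ascending, descending


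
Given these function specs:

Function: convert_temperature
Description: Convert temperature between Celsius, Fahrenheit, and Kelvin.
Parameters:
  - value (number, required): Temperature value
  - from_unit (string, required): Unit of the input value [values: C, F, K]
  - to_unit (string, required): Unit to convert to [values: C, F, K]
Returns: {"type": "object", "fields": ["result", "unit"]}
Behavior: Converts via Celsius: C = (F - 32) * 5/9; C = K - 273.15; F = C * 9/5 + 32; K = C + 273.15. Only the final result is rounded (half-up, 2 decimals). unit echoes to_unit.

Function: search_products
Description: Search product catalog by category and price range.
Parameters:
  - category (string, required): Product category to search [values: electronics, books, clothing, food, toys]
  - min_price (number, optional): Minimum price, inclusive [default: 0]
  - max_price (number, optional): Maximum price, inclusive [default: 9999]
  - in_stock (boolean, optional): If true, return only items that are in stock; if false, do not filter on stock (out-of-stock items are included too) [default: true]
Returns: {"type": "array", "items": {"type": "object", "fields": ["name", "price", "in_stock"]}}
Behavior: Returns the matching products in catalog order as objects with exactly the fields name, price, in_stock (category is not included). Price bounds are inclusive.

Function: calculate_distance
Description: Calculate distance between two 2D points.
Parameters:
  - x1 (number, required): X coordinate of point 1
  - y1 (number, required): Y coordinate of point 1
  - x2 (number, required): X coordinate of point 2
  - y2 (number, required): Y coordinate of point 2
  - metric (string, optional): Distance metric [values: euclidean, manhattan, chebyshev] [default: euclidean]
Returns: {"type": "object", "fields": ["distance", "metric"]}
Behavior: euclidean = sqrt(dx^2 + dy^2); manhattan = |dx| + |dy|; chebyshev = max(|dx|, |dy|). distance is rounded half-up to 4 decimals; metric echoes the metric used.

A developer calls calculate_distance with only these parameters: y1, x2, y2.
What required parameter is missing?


Required parameters: x1, y1, x2, y2
Provided: y1, x2, y2
Missing: x1
x1


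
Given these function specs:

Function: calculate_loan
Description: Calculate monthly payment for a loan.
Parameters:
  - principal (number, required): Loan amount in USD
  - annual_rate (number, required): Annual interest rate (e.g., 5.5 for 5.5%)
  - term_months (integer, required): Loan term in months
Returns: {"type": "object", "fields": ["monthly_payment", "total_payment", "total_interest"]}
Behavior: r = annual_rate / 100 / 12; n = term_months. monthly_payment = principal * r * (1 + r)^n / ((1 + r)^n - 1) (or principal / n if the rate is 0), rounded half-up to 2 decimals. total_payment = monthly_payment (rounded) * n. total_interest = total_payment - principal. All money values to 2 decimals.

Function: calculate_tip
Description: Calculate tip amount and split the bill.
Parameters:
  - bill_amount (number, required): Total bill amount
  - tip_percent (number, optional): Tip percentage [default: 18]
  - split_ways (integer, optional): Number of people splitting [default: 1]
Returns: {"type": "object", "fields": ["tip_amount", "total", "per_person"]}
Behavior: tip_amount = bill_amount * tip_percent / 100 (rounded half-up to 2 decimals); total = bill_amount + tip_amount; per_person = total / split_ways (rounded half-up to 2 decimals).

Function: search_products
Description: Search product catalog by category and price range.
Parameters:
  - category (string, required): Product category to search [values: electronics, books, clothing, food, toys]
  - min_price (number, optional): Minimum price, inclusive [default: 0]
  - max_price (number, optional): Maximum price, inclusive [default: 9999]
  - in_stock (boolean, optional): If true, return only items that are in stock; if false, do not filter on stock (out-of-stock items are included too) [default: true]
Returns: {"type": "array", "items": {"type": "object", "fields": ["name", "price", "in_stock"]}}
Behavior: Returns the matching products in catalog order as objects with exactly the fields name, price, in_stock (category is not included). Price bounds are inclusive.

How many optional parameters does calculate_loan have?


Parameters of calculate_loan: principal (required), annual_rate (required), term_months (required)
Optional count:
0


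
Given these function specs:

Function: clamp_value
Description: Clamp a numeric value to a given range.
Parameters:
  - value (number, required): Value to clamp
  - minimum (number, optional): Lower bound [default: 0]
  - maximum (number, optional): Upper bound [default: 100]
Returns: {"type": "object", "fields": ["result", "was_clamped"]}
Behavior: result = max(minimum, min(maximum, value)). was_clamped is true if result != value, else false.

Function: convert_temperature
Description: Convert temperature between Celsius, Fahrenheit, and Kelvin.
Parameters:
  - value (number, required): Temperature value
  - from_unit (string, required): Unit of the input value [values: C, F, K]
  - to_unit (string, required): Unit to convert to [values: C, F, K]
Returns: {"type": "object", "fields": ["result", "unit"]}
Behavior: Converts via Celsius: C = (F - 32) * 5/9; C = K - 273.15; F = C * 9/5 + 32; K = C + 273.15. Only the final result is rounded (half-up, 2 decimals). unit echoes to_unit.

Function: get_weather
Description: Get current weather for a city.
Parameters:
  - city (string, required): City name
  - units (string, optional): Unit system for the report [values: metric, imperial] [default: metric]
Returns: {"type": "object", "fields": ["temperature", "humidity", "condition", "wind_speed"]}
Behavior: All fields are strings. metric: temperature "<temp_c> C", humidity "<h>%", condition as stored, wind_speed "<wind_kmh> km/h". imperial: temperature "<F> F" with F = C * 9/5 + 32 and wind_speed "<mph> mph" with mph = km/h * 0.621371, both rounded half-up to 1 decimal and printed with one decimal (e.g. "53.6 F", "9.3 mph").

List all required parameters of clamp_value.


Parameters of clamp_value and their required/optional flag:
  value: required
  minimum: optional
  maximum: optional
value


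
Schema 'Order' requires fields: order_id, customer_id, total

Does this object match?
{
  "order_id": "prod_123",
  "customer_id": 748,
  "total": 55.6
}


Checking required fields... All present.
Valid - all required fields present


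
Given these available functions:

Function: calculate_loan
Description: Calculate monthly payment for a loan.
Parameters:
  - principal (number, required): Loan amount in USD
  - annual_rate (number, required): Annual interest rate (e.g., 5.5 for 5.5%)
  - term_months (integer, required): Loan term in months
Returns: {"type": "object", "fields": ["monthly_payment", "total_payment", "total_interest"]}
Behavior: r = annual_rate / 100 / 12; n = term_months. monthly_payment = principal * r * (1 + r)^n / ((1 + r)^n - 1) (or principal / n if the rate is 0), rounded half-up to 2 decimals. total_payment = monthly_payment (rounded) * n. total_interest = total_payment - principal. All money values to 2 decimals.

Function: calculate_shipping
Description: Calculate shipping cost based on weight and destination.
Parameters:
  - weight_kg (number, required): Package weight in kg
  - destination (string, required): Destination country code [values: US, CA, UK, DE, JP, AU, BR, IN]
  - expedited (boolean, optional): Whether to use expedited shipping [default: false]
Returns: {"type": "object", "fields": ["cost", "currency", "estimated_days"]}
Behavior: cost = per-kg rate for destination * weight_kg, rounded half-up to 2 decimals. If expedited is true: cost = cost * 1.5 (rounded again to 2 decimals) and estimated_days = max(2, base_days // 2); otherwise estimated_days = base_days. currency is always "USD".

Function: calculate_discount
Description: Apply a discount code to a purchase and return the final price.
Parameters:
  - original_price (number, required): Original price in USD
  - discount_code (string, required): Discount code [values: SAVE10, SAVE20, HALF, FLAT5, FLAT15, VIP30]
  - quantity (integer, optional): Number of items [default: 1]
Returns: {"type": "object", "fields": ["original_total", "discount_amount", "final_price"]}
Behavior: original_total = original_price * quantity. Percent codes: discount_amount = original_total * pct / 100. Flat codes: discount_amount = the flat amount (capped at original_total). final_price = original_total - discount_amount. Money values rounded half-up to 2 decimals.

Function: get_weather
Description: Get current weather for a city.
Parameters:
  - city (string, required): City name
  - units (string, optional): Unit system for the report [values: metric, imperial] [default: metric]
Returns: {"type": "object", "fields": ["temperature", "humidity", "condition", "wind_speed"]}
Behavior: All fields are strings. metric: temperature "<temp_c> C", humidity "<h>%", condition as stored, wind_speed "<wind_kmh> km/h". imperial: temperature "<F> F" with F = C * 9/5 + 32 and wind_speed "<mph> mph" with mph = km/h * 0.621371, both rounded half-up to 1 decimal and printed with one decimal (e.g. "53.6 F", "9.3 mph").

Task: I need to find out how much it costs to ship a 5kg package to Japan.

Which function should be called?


The task needs a function whose description is: Calculate shipping cost based on weight and destination.
calculate_shipping


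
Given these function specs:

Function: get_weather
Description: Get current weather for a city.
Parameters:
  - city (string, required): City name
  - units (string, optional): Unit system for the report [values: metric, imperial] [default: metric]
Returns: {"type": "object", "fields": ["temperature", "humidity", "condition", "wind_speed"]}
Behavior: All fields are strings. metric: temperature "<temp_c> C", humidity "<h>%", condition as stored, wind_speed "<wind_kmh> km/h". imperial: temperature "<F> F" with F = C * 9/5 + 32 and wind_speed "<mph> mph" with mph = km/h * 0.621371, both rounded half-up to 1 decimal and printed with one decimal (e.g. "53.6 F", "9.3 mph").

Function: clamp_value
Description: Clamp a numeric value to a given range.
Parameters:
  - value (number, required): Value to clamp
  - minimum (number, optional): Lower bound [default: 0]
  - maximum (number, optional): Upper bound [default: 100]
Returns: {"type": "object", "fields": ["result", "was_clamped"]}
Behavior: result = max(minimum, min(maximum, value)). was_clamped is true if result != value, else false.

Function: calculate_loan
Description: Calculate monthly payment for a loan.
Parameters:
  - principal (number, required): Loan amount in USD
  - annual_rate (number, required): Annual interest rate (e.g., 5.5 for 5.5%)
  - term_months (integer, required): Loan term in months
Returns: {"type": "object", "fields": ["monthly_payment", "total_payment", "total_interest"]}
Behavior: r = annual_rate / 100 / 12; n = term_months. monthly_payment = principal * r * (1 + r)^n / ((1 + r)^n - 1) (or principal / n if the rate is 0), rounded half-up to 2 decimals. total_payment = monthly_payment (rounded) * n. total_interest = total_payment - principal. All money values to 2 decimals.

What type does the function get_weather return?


The get_weather spec declares Returns: {"type": "object", "fields": ["temperature", "humidity", "condition", "wind_speed"]}
Type:
object
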